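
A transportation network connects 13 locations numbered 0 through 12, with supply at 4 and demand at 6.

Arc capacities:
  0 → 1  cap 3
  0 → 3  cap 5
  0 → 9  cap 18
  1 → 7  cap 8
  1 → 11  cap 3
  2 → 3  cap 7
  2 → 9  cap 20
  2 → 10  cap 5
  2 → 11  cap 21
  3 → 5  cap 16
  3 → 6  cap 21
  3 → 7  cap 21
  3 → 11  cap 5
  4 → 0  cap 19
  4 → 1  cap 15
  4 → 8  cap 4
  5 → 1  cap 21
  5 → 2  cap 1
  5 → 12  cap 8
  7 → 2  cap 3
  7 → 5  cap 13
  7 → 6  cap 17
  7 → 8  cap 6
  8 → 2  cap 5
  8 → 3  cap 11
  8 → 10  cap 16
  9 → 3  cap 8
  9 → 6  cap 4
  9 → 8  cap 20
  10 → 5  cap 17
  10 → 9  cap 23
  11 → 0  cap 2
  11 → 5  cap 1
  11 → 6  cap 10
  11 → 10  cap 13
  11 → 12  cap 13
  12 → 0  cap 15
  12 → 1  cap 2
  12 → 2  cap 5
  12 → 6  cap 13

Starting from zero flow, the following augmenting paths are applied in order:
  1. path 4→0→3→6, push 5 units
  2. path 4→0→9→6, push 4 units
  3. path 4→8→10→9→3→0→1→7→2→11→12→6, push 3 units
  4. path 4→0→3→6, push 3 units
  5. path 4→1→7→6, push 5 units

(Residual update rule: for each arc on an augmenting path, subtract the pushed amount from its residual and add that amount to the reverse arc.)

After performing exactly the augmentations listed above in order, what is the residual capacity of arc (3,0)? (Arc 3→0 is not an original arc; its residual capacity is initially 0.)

after path 1 (4→0→3→6, push 5): res(3,0)=5
after path 2 (4→0→9→6, push 4): res(3,0)=5
after path 3 (4→8→10→9→3→0→1→7→2→11→12→6, push 3): res(3,0)=2
after path 4 (4→0→3→6, push 3): res(3,0)=5
after path 5 (4→1→7→6, push 5): res(3,0)=5

Residual capacity of (3,0): 5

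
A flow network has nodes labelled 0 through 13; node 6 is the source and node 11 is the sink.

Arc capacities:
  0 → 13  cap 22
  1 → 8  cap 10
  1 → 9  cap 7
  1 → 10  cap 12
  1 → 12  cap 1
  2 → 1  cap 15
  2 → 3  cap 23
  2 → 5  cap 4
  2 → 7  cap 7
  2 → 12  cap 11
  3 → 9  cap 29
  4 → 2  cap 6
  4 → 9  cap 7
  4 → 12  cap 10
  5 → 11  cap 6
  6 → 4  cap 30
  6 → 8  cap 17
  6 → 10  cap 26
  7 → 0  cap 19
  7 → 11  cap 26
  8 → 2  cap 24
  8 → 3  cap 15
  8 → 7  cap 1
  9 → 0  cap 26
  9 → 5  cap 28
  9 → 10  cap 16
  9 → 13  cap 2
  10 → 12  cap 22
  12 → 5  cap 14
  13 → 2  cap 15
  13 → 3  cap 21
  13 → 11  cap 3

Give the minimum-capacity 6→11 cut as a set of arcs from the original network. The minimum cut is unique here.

Min-cut arcs: {(2,7), (5,11), (8,7), (13,11)} (total capacity 17)

augment #1: 6→8→7→11 push 1
augment #2: 6→4→2→5→11 push 4
augment #3: 6→4→2→7→11 push 2
augment #4: 6→4→9→5→11 push 2
augment #5: 6→4→9→13→11 push 2
augment #6: 6→8→2→7→11 push 5
augment #7: 6→4→9→0→13→11 push 1
max flow = 17; residual-reachable set from 6 gives S-side
cut edges (S→T): {(2,7), (5,11), (8,7), (13,11)} total cap 17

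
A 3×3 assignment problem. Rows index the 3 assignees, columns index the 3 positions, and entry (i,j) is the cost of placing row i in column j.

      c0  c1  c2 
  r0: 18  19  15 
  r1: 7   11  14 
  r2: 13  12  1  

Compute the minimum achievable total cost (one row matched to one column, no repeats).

optimal assignment: row0→col1 (cost 19), row1→col0 (cost 7), row2→col2 (cost 1)
total = 19 + 7 + 1 = 27

Minimum assignment cost: 27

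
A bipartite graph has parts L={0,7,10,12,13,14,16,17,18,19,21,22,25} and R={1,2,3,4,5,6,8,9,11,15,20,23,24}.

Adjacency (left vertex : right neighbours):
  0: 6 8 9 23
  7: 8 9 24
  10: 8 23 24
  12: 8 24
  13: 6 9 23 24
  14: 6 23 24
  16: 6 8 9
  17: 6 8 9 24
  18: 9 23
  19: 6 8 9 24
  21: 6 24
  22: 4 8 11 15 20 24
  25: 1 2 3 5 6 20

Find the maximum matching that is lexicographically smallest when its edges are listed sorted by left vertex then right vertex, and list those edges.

Lex-smallest maximum matching: {(0,6), (7,8), (10,23), (12,24), (13,9), (22,4), (25,1)}

|M| = 7 (so the lex-smallest maximum matching has 7 edges)
process left vertices in ascending order; for each, take the smallest-labelled available neighbour that still permits 7 edges overall, or leave it unmatched if none does
lex-smallest matching: {0-6, 7-8, 10-23, 12-24, 13-9, 22-4, 25-1}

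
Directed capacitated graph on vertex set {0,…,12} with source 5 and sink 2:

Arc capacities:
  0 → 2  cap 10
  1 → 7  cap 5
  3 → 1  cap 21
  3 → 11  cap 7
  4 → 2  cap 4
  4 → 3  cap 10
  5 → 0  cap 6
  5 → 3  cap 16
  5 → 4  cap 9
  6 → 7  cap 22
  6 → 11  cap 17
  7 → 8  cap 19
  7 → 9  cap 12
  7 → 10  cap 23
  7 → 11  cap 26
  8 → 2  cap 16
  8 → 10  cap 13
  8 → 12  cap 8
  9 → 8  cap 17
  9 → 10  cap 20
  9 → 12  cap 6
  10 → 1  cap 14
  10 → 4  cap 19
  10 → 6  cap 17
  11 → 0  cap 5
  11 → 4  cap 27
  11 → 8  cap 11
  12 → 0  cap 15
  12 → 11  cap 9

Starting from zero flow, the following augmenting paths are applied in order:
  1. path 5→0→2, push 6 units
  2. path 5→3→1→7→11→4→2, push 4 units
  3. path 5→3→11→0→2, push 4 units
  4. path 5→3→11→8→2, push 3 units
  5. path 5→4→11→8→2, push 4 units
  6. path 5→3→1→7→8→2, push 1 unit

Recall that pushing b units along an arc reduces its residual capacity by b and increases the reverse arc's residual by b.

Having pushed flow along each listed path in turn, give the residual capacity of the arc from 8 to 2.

after path 1 (5→0→2, push 6): res(8,2)=16
after path 2 (5→3→1→7→11→4→2, push 4): res(8,2)=16
after path 3 (5→3→11→0→2, push 4): res(8,2)=16
after path 4 (5→3→11→8→2, push 3): res(8,2)=13
after path 5 (5→4→11→8→2, push 4): res(8,2)=9
after path 6 (5→3→1→7→8→2, push 1): res(8,2)=8

Residual capacity of (8,2): 8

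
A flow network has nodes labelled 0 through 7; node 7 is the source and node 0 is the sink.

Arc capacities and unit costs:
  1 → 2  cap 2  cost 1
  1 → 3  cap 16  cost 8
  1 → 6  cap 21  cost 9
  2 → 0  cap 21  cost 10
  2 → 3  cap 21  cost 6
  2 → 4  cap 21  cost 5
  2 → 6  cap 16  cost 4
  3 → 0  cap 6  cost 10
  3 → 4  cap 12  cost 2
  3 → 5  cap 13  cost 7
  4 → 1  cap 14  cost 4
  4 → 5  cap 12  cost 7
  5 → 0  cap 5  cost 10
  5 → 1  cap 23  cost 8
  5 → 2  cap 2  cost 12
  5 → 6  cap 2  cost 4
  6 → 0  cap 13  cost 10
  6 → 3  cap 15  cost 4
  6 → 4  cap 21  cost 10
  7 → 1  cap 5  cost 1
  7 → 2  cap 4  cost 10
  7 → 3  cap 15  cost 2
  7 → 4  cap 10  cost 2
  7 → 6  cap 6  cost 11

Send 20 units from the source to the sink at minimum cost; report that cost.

Minimum cost for 20 units: 331

shortest-cost path #1: 7→1→2→0 push 2 @ unit cost 12 (adds 24)
shortest-cost path #2: 7→3→0 push 6 @ unit cost 12 (adds 72)
shortest-cost path #3: 7→3→5→0 push 5 @ unit cost 19 (adds 95)
shortest-cost path #4: 7→2→0 push 4 @ unit cost 20 (adds 80)
shortest-cost path #5: 7→1→6→0 push 3 @ unit cost 20 (adds 60)
total cost = 331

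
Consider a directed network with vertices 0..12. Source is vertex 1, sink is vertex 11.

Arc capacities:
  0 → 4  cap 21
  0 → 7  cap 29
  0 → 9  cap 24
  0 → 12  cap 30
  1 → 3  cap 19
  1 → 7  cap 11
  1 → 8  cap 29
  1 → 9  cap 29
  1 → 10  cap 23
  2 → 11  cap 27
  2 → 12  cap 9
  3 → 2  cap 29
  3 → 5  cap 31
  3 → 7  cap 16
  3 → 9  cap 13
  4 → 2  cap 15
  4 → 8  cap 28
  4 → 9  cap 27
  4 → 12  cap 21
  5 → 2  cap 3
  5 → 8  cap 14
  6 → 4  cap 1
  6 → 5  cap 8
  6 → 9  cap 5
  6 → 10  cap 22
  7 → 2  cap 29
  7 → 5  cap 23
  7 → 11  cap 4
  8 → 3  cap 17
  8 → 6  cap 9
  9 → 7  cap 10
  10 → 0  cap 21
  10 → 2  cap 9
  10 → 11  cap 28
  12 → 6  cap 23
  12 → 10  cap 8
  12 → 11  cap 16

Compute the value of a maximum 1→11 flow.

Maximum flow value: 72

augment #1: 1→7→11 bottleneck 4, total now 4
augment #2: 1→10→11 bottleneck 23, total now 27
augment #3: 1→3→2→11 bottleneck 19, total now 46
augment #4: 1→7→2→11 bottleneck 7, total now 53
augment #5: 1→8→3→2→11 bottleneck 1, total now 54
augment #6: 1→8→6→10→11 bottleneck 5, total now 59
augment #7: 1→8→3→2→12→11 bottleneck 9, total now 68
augment #8: 1→8→6→4→12→11 bottleneck 1, total now 69
augment #9: 1→8→6→10→0→12→11 bottleneck 3, total now 72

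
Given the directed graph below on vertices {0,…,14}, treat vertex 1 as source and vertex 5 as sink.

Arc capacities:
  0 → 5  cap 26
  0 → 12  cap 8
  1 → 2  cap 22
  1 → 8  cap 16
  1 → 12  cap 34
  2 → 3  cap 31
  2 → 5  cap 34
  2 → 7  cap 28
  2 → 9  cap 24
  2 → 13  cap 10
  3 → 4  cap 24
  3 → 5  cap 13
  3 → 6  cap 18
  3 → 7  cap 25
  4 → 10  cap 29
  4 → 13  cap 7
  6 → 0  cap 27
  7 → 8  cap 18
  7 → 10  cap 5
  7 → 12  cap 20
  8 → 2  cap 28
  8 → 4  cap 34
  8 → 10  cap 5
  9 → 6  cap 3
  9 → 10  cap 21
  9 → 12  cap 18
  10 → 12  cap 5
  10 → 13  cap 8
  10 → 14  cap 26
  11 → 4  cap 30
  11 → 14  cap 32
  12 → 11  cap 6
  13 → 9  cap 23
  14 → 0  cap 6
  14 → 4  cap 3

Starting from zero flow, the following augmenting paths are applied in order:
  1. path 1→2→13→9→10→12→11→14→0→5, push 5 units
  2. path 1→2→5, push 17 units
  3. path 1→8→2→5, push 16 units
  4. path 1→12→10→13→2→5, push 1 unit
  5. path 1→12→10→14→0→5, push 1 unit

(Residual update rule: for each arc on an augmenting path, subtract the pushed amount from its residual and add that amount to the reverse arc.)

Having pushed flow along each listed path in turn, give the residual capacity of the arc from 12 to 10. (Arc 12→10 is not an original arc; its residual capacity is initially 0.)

Residual capacity of (12,10): 3

after path 1 (1→2→13→9→10→12→11→14→0→5, push 5): res(12,10)=5
after path 2 (1→2→5, push 17): res(12,10)=5
after path 3 (1→8→2→5, push 16): res(12,10)=5
after path 4 (1→12→10→13→2→5, push 1): res(12,10)=4
after path 5 (1→12→10→14→0→5, push 1): res(12,10)=3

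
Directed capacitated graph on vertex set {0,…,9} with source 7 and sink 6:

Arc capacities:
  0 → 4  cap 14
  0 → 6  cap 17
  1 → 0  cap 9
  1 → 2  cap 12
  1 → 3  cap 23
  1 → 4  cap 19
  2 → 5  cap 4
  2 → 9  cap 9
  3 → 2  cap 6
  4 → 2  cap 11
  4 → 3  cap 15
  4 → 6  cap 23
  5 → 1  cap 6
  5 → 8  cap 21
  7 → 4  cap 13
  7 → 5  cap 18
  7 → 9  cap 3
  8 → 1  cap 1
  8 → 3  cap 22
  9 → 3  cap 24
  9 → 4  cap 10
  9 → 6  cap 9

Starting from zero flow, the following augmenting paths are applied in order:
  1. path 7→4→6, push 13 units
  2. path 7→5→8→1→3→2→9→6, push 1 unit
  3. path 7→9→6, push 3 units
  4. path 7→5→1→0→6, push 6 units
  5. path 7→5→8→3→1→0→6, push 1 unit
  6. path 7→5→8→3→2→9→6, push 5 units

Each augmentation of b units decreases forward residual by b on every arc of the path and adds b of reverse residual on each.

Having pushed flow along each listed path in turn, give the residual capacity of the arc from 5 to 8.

after path 1 (7→4→6, push 13): res(5,8)=21
after path 2 (7→5→8→1→3→2→9→6, push 1): res(5,8)=20
after path 3 (7→9→6, push 3): res(5,8)=20
after path 4 (7→5→1→0→6, push 6): res(5,8)=20
after path 5 (7→5→8→3→1→0→6, push 1): res(5,8)=19
after path 6 (7→5→8→3→2→9→6, push 5): res(5,8)=14

Residual capacity of (5,8): 14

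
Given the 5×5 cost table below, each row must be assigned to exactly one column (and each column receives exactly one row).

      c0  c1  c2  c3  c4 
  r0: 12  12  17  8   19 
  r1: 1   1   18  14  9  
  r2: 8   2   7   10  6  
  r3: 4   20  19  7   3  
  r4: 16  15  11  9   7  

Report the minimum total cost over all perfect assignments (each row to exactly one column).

Minimum assignment cost: 25

optimal assignment: row0→col3 (cost 8), row1→col0 (cost 1), row2→col1 (cost 2), row3→col4 (cost 3), row4→col2 (cost 11)
total = 8 + 1 + 2 + 3 + 11 = 25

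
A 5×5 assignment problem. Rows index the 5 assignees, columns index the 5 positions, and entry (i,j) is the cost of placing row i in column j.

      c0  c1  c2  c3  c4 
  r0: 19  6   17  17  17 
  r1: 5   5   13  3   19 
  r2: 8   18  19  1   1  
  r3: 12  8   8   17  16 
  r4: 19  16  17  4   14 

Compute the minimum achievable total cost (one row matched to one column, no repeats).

optimal assignment: row0→col1 (cost 6), row1→col0 (cost 5), row2→col4 (cost 1), row3→col2 (cost 8), row4→col3 (cost 4)
total = 6 + 5 + 1 + 8 + 4 = 24

Minimum assignment cost: 24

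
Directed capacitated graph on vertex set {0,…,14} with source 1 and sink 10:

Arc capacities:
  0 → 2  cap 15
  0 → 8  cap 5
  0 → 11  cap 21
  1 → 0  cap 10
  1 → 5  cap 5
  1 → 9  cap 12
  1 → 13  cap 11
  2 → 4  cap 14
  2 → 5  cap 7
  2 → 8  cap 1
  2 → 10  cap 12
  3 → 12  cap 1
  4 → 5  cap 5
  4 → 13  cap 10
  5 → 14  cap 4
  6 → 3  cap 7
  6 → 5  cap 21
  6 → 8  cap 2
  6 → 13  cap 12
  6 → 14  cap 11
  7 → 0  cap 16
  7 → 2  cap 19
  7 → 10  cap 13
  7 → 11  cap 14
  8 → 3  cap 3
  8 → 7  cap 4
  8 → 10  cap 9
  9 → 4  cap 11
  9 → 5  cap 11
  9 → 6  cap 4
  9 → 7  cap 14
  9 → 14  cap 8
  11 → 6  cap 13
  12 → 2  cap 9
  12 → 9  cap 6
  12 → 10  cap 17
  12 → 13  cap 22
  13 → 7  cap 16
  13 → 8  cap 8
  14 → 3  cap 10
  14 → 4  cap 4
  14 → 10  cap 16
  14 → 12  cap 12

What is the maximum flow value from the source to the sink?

augment #1: 1→0→2→10 bottleneck 10, total now 10
augment #2: 1→5→14→10 bottleneck 4, total now 14
augment #3: 1→9→7→10 bottleneck 12, total now 26
augment #4: 1→13→7→10 bottleneck 1, total now 27
augment #5: 1→13→8→10 bottleneck 8, total now 35
augment #6: 1→13→7→2→10 bottleneck 2, total now 37

Maximum flow value: 37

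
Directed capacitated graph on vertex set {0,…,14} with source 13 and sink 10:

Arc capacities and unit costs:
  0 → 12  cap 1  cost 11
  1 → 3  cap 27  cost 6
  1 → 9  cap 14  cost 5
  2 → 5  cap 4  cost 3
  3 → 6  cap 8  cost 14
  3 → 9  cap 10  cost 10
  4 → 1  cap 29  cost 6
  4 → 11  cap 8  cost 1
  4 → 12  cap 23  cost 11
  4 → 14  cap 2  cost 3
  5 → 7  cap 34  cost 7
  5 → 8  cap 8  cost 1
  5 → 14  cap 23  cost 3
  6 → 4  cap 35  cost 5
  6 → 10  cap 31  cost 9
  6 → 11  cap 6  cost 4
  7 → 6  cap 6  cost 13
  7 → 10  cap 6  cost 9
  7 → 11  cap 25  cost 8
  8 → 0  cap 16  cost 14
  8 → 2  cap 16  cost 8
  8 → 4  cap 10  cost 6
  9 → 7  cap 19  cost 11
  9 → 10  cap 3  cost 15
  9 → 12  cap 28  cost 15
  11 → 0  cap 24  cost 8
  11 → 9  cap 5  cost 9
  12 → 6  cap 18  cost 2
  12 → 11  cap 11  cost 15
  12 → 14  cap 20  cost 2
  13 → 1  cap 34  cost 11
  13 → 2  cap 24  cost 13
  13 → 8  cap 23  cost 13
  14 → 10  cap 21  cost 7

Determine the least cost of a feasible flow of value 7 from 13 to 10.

shortest-cost path #1: 13→2→5→14→10 push 4 @ unit cost 26 (adds 104)
shortest-cost path #2: 13→8→4→14→10 push 2 @ unit cost 29 (adds 58)
shortest-cost path #3: 13→1→9→10 push 1 @ unit cost 31 (adds 31)
total cost = 193

Minimum cost for 7 units: 193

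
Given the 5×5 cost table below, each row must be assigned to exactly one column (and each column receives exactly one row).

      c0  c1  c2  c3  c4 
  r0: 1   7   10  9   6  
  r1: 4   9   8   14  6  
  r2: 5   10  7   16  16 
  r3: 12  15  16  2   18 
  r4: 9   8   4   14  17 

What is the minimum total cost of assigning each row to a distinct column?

Minimum assignment cost: 23

optimal assignment: row0→col0 (cost 1), row1→col4 (cost 6), row2→col1 (cost 10), row3→col3 (cost 2), row4→col2 (cost 4)
total = 1 + 6 + 10 + 2 + 4 = 23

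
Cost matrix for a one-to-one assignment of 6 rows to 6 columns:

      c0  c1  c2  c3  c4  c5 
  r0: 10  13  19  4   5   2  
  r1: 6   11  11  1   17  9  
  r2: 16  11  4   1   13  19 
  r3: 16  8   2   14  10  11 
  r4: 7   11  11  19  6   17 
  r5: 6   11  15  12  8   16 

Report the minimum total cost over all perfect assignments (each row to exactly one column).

optimal assignment: row0→col5 (cost 2), row1→col3 (cost 1), row2→col2 (cost 4), row3→col1 (cost 8), row4→col4 (cost 6), row5→col0 (cost 6)
total = 2 + 1 + 4 + 8 + 6 + 6 = 27

Minimum assignment cost: 27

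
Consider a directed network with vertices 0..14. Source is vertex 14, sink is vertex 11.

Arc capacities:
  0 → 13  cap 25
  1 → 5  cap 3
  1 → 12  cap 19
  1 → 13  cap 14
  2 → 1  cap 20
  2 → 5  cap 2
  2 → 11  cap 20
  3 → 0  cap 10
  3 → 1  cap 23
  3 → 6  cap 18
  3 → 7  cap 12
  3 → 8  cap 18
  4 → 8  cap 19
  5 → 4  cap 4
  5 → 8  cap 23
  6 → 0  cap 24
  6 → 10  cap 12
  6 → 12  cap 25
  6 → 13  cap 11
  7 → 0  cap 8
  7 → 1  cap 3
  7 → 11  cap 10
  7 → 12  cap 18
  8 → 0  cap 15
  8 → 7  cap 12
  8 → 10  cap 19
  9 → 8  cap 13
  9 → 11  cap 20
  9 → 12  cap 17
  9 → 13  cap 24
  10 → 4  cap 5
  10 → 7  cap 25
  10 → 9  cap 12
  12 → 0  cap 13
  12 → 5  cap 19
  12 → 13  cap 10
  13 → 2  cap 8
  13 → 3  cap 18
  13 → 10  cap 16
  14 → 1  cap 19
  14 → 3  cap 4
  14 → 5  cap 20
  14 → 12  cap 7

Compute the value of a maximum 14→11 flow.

Maximum flow value: 30

augment #1: 14→3→7→11 bottleneck 4, total now 4
augment #2: 14→1→13→2→11 bottleneck 8, total now 12
augment #3: 14→5→8→7→11 bottleneck 6, total now 18
augment #4: 14→1→13→10→9→11 bottleneck 6, total now 24
augment #5: 14→5→8→10→9→11 bottleneck 6, total now 30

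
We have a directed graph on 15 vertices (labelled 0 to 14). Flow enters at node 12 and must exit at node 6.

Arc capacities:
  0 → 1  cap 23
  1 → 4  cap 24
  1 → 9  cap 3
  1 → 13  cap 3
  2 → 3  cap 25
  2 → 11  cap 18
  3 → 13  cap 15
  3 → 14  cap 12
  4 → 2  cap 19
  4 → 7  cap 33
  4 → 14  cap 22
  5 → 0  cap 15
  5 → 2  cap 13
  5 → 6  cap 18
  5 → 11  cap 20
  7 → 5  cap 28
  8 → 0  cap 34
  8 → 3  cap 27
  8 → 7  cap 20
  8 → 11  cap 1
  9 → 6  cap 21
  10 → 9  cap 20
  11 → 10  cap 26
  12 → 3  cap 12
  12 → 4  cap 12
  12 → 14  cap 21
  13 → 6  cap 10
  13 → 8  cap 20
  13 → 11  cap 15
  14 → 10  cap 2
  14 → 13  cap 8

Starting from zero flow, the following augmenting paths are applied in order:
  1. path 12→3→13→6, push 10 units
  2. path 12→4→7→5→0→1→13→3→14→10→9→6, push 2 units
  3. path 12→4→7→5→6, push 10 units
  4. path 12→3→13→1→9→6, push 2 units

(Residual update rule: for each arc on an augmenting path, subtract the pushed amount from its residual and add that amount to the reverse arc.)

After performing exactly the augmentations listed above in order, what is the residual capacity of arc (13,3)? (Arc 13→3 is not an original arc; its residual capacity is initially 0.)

after path 1 (12→3→13→6, push 10): res(13,3)=10
after path 2 (12→4→7→5→0→1→13→3→14→10→9→6, push 2): res(13,3)=8
after path 3 (12→4→7→5→6, push 10): res(13,3)=8
after path 4 (12→3→13→1→9→6, push 2): res(13,3)=10

Residual capacity of (13,3): 10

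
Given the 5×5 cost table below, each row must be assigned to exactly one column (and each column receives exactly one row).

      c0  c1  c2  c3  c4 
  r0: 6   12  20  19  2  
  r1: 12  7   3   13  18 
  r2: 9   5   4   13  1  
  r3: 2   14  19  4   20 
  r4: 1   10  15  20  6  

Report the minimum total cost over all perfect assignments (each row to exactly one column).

Minimum assignment cost: 15

optimal assignment: row0→col4 (cost 2), row1→col2 (cost 3), row2→col1 (cost 5), row3→col3 (cost 4), row4→col0 (cost 1)
total = 2 + 3 + 5 + 4 + 1 = 15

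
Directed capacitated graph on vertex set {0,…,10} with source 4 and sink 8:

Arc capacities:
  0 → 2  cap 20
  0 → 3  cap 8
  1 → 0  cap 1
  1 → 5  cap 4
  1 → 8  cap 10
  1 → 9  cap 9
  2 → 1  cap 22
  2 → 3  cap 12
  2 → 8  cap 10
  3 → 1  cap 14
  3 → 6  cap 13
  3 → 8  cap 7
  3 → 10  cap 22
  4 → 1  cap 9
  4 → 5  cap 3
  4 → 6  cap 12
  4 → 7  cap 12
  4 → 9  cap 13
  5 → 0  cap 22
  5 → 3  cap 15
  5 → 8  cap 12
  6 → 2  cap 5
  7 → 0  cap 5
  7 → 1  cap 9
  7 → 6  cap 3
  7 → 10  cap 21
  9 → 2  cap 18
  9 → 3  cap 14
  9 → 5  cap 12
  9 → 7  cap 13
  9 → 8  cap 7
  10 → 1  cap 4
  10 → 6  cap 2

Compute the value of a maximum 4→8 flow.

augment #1: 4→1→8 bottleneck 9, total now 9
augment #2: 4→5→8 bottleneck 3, total now 12
augment #3: 4→9→8 bottleneck 7, total now 19
augment #4: 4→6→2→8 bottleneck 5, total now 24
augment #5: 4→7→1→8 bottleneck 1, total now 25
augment #6: 4→9→2→8 bottleneck 5, total now 30
augment #7: 4→9→3→8 bottleneck 1, total now 31
augment #8: 4→7→0→3→8 bottleneck 5, total now 36
augment #9: 4→7→1→5→8 bottleneck 4, total now 40
augment #10: 4→7→1→0→3→8 bottleneck 1, total now 41
augment #11: 4→7→1→9→5→8 bottleneck 1, total now 42

Maximum flow value: 42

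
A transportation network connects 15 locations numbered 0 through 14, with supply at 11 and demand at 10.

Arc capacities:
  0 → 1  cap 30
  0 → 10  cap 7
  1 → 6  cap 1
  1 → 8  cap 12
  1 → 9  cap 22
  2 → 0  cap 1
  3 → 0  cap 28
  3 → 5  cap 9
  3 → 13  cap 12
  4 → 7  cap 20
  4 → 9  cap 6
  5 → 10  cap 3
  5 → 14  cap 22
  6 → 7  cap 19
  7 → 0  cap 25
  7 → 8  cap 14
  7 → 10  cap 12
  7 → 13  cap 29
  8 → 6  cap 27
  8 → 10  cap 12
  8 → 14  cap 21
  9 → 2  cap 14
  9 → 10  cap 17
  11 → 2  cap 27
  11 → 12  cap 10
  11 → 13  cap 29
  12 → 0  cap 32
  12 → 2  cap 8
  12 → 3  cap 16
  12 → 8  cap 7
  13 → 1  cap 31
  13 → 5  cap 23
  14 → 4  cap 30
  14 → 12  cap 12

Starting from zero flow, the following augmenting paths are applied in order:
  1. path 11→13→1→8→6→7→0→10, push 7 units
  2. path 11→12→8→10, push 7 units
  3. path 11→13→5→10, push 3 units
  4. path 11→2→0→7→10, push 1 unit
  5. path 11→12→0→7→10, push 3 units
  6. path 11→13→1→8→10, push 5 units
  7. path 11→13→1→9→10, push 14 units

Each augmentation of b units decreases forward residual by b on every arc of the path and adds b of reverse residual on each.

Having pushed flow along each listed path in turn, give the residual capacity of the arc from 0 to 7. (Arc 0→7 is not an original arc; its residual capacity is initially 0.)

Residual capacity of (0,7): 3

after path 1 (11→13→1→8→6→7→0→10, push 7): res(0,7)=7
after path 2 (11→12→8→10, push 7): res(0,7)=7
after path 3 (11→13→5→10, push 3): res(0,7)=7
after path 4 (11→2→0→7→10, push 1): res(0,7)=6
after path 5 (11→12→0→7→10, push 3): res(0,7)=3
after path 6 (11→13→1→8→10, push 5): res(0,7)=3
after path 7 (11→13→1→9→10, push 14): res(0,7)=3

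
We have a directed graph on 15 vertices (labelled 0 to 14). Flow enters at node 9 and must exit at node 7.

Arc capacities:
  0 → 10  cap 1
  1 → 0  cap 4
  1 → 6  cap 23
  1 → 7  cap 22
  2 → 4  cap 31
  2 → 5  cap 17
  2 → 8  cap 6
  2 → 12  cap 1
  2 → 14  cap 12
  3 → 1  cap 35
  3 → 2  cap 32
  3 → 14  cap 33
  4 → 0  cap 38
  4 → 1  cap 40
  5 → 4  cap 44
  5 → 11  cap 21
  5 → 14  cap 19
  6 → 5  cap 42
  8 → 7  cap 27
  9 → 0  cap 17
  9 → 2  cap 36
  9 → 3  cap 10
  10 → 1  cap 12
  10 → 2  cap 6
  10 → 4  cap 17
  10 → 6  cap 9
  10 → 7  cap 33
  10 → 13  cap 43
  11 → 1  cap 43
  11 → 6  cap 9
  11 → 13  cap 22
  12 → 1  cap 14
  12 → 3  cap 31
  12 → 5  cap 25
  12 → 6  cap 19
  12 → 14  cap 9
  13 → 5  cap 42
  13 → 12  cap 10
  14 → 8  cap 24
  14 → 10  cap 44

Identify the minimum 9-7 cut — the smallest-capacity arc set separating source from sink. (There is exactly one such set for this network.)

augment #1: 9→0→10→7 push 1
augment #2: 9→2→8→7 push 6
augment #3: 9→3→1→7 push 10
augment #4: 9→2→4→1→7 push 12
augment #5: 9→2→14→8→7 push 12
augment #6: 9→2→5→14→8→7 push 6
max flow = 47; residual-reachable set from 9 gives S-side
cut edges (S→T): {(0,10), (9,2), (9,3)} total cap 47

Min-cut arcs: {(0,10), (9,2), (9,3)} (total capacity 47)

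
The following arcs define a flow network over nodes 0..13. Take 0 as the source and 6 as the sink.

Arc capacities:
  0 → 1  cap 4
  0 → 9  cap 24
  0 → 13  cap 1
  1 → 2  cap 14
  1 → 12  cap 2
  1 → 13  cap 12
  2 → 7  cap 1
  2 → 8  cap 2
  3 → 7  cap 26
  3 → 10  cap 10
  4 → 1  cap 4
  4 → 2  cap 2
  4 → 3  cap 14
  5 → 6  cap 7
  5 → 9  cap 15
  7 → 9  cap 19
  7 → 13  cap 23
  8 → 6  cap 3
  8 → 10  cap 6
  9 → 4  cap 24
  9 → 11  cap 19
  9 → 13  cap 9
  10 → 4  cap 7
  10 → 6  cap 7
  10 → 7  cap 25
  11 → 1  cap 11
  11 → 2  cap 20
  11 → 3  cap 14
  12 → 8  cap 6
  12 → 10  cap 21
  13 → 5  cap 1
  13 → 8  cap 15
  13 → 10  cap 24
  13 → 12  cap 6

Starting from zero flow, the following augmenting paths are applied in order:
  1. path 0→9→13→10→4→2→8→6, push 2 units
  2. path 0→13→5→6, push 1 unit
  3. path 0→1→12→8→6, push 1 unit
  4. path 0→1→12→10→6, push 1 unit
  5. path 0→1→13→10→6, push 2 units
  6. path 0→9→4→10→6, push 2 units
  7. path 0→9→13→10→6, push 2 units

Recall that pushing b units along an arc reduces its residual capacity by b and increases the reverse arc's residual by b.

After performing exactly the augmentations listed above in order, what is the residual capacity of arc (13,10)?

after path 1 (0→9→13→10→4→2→8→6, push 2): res(13,10)=22
after path 2 (0→13→5→6, push 1): res(13,10)=22
after path 3 (0→1→12→8→6, push 1): res(13,10)=22
after path 4 (0→1→12→10→6, push 1): res(13,10)=22
after path 5 (0→1→13→10→6, push 2): res(13,10)=20
after path 6 (0→9→4→10→6, push 2): res(13,10)=20
after path 7 (0→9→13→10→6, push 2): res(13,10)=18

Residual capacity of (13,10): 18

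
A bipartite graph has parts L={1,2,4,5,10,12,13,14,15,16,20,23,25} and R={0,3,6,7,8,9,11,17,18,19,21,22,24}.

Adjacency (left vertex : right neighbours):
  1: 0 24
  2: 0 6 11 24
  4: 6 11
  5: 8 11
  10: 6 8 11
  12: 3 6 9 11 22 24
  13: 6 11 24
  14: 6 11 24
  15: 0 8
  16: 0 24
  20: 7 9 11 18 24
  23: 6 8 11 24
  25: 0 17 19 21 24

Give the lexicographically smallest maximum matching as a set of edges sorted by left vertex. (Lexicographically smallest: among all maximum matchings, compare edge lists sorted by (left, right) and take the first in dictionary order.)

|M| = 8 (so the lex-smallest maximum matching has 8 edges)
process left vertices in ascending order; for each, take the smallest-labelled available neighbour that still permits 8 edges overall, or leave it unmatched if none does
lex-smallest matching: {1-0, 2-6, 4-11, 5-8, 12-3, 13-24, 20-7, 25-17}

Lex-smallest maximum matching: {(1,0), (2,6), (4,11), (5,8), (12,3), (13,24), (20,7), (25,17)}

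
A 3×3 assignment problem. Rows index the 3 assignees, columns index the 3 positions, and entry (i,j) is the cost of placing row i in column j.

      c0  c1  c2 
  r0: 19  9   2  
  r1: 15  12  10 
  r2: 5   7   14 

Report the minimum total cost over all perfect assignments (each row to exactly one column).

Minimum assignment cost: 19

optimal assignment: row0→col2 (cost 2), row1→col1 (cost 12), row2→col0 (cost 5)
total = 2 + 12 + 5 = 19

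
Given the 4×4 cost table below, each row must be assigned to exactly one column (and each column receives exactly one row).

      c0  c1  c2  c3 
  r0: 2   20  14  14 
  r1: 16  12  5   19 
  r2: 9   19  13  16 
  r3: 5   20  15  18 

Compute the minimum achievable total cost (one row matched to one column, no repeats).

one of 2 optimal assignments: row0→col0 (cost 2), row1→col2 (cost 5), row2→col3 (cost 16), row3→col1 (cost 20)
total = 2 + 5 + 16 + 20 = 43

Minimum assignment cost: 43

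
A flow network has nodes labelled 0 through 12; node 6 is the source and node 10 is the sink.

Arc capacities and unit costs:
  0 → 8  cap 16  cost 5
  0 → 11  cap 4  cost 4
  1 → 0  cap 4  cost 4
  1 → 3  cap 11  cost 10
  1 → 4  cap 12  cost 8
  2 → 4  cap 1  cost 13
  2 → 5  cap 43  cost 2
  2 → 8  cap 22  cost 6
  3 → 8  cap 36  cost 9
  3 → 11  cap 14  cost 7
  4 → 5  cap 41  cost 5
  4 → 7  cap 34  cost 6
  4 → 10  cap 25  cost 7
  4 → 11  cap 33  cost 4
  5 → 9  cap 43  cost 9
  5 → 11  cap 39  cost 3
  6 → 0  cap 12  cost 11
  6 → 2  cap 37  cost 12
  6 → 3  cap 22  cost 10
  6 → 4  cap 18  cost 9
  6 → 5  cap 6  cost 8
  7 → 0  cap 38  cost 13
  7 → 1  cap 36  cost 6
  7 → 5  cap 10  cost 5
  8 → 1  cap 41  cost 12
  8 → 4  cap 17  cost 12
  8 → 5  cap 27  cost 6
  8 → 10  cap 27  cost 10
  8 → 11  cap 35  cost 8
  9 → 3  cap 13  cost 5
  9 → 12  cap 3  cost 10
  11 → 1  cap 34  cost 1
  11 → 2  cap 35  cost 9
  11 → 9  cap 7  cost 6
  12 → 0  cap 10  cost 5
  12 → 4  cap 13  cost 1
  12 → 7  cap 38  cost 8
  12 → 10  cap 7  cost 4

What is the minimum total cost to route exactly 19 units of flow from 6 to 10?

shortest-cost path #1: 6→4→10 push 18 @ unit cost 16 (adds 288)
shortest-cost path #2: 6→0→8→10 push 1 @ unit cost 26 (adds 26)
total cost = 314

Minimum cost for 19 units: 314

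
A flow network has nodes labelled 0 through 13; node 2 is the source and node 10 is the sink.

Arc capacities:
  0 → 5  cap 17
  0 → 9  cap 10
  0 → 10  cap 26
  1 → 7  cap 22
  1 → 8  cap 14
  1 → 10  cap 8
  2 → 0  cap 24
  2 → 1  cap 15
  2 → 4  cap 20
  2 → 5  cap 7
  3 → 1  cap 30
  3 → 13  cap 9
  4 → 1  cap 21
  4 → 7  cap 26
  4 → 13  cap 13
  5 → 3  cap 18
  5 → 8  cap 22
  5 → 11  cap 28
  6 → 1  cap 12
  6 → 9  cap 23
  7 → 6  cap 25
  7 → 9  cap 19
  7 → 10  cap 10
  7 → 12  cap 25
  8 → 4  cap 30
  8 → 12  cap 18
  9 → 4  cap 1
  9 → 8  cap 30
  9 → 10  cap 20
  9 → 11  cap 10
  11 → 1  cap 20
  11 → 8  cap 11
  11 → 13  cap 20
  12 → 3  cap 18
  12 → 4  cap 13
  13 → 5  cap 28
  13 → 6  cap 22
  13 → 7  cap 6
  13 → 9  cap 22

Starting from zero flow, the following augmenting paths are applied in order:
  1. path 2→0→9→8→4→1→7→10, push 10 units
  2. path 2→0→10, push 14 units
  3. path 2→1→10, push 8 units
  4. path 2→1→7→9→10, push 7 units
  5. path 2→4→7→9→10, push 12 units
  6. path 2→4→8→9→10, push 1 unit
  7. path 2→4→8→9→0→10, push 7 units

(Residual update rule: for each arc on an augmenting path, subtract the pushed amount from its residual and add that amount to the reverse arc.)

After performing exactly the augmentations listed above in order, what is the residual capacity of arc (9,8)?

Residual capacity of (9,8): 28

after path 1 (2→0→9→8→4→1→7→10, push 10): res(9,8)=20
after path 2 (2→0→10, push 14): res(9,8)=20
after path 3 (2→1→10, push 8): res(9,8)=20
after path 4 (2→1→7→9→10, push 7): res(9,8)=20
after path 5 (2→4→7→9→10, push 12): res(9,8)=20
after path 6 (2→4→8→9→10, push 1): res(9,8)=21
after path 7 (2→4→8→9→0→10, push 7): res(9,8)=28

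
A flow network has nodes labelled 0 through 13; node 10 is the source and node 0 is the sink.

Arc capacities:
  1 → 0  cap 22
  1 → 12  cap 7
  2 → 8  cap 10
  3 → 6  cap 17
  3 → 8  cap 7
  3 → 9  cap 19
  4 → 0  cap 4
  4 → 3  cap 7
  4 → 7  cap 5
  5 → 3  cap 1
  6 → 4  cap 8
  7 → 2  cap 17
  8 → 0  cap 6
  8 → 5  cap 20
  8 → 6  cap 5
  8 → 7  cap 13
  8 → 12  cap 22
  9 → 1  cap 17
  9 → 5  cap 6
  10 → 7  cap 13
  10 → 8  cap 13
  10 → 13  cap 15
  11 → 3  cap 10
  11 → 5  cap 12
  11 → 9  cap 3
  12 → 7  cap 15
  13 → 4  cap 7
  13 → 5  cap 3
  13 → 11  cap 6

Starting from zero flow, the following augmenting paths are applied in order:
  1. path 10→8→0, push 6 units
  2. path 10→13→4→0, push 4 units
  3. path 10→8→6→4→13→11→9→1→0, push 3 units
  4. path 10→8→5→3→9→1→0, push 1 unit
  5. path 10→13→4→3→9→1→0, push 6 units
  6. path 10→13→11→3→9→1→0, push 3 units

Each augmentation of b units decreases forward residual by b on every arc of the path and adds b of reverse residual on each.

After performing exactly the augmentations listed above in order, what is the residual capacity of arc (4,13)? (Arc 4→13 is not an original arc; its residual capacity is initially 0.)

after path 1 (10→8→0, push 6): res(4,13)=0
after path 2 (10→13→4→0, push 4): res(4,13)=4
after path 3 (10→8→6→4→13→11→9→1→0, push 3): res(4,13)=1
after path 4 (10→8→5→3→9→1→0, push 1): res(4,13)=1
after path 5 (10→13→4→3→9→1→0, push 6): res(4,13)=7
after path 6 (10→13→11→3→9→1→0, push 3): res(4,13)=7

Residual capacity of (4,13): 7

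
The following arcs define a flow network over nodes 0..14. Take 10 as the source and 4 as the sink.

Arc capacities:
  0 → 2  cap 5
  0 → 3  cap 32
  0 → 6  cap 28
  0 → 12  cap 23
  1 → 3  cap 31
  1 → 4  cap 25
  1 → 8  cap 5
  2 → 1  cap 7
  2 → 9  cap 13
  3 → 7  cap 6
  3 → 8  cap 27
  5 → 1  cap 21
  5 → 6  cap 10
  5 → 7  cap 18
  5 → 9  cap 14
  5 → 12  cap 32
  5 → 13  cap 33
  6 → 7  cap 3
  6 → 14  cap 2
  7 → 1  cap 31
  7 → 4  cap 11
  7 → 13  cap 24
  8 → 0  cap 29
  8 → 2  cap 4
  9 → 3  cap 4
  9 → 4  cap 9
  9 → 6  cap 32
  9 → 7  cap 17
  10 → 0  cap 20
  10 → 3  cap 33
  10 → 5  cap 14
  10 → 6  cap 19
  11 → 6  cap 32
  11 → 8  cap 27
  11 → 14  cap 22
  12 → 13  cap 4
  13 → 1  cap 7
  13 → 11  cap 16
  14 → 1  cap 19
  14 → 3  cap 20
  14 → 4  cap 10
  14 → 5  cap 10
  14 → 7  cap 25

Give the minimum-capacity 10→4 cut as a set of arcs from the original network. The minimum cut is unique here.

Min-cut arcs: {(0,2), (3,7), (6,7), (6,14), (8,2), (10,5), (12,13)} (total capacity 38)

augment #1: 10→3→7→4 push 6
augment #2: 10→5→1→4 push 14
augment #3: 10→6→7→4 push 3
augment #4: 10→6→14→4 push 2
augment #5: 10→0→2→1→4 push 5
augment #6: 10→0→12→13→1→4 push 4
augment #7: 10→3→8→2→1→4 push 2
augment #8: 10→3→8→2→9→4 push 2
max flow = 38; residual-reachable set from 10 gives S-side
cut edges (S→T): {(0,2), (3,7), (6,7), (6,14), (8,2), (10,5), (12,13)} total cap 38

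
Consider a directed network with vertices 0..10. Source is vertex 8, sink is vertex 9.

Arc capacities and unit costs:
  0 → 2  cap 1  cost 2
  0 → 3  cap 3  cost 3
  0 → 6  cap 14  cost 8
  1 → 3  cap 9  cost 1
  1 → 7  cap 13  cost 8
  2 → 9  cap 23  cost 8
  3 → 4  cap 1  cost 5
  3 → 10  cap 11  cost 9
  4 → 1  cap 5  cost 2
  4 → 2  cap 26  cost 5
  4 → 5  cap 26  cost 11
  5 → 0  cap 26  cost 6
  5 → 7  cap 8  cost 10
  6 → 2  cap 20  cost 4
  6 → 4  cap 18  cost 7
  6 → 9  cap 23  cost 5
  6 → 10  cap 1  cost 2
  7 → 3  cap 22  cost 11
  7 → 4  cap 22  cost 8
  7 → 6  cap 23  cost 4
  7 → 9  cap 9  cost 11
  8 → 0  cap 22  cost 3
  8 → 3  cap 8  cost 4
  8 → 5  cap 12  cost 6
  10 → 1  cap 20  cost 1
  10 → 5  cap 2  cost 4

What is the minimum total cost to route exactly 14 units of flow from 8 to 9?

Minimum cost for 14 units: 221

shortest-cost path #1: 8→0→2→9 push 1 @ unit cost 13 (adds 13)
shortest-cost path #2: 8→0→6→9 push 13 @ unit cost 16 (adds 208)
total cost = 221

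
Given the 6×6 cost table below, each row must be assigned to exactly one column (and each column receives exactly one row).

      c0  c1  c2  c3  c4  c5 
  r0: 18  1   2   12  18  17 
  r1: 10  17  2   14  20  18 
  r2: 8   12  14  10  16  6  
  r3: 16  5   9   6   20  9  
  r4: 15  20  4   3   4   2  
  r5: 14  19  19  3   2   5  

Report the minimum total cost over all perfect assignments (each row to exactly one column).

Minimum assignment cost: 21

optimal assignment: row0→col1 (cost 1), row1→col2 (cost 2), row2→col0 (cost 8), row3→col3 (cost 6), row4→col5 (cost 2), row5→col4 (cost 2)
total = 1 + 2 + 8 + 6 + 2 + 2 = 21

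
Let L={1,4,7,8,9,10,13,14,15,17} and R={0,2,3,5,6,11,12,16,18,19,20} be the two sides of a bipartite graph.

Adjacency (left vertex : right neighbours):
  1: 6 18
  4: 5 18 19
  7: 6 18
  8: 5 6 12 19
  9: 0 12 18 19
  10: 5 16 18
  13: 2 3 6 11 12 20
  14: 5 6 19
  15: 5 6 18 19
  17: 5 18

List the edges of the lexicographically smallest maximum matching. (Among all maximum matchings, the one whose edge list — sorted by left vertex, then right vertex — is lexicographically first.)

|M| = 8 (so the lex-smallest maximum matching has 8 edges)
process left vertices in ascending order; for each, take the smallest-labelled available neighbour that still permits 8 edges overall, or leave it unmatched if none does
lex-smallest matching: {1-6, 4-5, 7-18, 8-12, 9-0, 10-16, 13-2, 14-19}

Lex-smallest maximum matching: {(1,6), (4,5), (7,18), (8,12), (9,0), (10,16), (13,2), (14,19)}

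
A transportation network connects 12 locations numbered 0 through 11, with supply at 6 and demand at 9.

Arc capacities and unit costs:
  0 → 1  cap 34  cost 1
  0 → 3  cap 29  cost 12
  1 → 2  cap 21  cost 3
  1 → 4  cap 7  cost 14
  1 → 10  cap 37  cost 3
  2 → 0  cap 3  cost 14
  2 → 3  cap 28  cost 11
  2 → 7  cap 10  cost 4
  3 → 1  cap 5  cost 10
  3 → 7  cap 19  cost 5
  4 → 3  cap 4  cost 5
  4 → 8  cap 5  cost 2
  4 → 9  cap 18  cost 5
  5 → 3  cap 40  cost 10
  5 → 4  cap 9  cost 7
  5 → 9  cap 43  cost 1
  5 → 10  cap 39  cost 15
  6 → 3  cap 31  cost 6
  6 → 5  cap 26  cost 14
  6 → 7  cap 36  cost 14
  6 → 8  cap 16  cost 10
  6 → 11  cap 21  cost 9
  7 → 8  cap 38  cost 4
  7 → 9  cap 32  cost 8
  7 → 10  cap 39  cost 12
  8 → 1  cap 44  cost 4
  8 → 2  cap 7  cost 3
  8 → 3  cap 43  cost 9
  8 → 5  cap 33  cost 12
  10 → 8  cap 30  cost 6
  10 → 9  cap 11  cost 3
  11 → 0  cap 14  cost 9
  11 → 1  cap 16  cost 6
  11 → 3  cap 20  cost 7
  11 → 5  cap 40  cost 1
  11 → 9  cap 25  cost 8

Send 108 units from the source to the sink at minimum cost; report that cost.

Minimum cost for 108 units: 2112

shortest-cost path #1: 6→11→5→9 push 21 @ unit cost 11 (adds 231)
shortest-cost path #2: 6→5→9 push 22 @ unit cost 15 (adds 330)
shortest-cost path #3: 6→3→7→9 push 19 @ unit cost 19 (adds 361)
shortest-cost path #4: 6→8→1→10→9 push 11 @ unit cost 20 (adds 220)
shortest-cost path #5: 6→5→11→9 push 4 @ unit cost 21 (adds 84)
shortest-cost path #6: 6→7→9 push 13 @ unit cost 22 (adds 286)
shortest-cost path #7: 6→8→5→11→9 push 5 @ unit cost 29 (adds 145)
shortest-cost path #8: 6→3→1→8→5→11→9 push 5 @ unit cost 31 (adds 155)
shortest-cost path #9: 6→7→8→5→11→9 push 7 @ unit cost 37 (adds 259)
shortest-cost path #10: 6→7→8→1→4→9 push 1 @ unit cost 41 (adds 41)
total cost = 2112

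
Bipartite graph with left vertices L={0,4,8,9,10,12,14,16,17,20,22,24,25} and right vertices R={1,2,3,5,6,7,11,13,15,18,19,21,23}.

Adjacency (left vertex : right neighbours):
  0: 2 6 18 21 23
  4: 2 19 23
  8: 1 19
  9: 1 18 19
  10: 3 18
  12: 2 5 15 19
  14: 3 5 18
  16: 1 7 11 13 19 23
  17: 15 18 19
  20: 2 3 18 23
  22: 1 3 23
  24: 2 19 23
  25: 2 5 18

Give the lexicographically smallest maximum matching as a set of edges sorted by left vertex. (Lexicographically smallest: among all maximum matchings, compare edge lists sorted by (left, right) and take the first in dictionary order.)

|M| = 10 (so the lex-smallest maximum matching has 10 edges)
process left vertices in ascending order; for each, take the smallest-labelled available neighbour that still permits 10 edges overall, or leave it unmatched if none does
lex-smallest matching: {0-6, 4-2, 8-1, 9-18, 10-3, 12-5, 16-7, 17-15, 20-23, 24-19}

Lex-smallest maximum matching: {(0,6), (4,2), (8,1), (9,18), (10,3), (12,5), (16,7), (17,15), (20,23), (24,19)}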